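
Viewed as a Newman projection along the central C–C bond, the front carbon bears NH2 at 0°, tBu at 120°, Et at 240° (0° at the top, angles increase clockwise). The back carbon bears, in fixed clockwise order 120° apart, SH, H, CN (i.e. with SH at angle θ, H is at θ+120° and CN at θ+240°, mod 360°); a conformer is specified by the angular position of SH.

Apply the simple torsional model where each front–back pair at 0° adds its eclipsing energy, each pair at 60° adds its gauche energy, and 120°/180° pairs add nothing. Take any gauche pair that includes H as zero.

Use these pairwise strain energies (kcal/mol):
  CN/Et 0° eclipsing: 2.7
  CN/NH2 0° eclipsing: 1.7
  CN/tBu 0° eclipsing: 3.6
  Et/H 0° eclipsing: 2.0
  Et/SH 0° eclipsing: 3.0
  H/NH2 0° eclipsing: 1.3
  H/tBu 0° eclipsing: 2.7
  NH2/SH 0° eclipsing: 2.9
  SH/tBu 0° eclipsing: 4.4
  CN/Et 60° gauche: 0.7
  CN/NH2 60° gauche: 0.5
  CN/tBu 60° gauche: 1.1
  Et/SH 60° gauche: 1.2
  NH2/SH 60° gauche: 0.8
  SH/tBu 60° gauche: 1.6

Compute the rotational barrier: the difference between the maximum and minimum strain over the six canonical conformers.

4.7 kcal/mol

SH at 0° (eclipsed): NH2–SH eclipsed, tBu–H eclipsed, Et–CN eclipsed; 2.9 + 2.7 + 2.7 = 8.3 kcal/mol.
SH at 60° (staggered): NH2–SH gauche, NH2–CN gauche, tBu–SH gauche, Et–CN gauche; 0.8 + 0.5 + 1.6 + 0.7 = 3.6 kcal/mol.
SH at 120° (eclipsed): NH2–CN eclipsed, tBu–SH eclipsed, Et–H eclipsed; 1.7 + 4.4 + 2.0 = 8.1 kcal/mol.
SH at 180° (staggered): NH2–CN gauche, tBu–SH gauche, tBu–CN gauche, Et–SH gauche; 0.5 + 1.6 + 1.1 + 1.2 = 4.4 kcal/mol.
SH at 240° (eclipsed): NH2–H eclipsed, tBu–CN eclipsed, Et–SH eclipsed; 1.3 + 3.6 + 3.0 = 7.9 kcal/mol.
SH at 300° (staggered): NH2–SH gauche, tBu–CN gauche, Et–SH gauche, Et–CN gauche; 0.8 + 1.1 + 1.2 + 0.7 = 3.8 kcal/mol.
Max at 0° (8.3 kcal/mol), min at 60° (3.6 kcal/mol); barrier = 4.7 kcal/mol.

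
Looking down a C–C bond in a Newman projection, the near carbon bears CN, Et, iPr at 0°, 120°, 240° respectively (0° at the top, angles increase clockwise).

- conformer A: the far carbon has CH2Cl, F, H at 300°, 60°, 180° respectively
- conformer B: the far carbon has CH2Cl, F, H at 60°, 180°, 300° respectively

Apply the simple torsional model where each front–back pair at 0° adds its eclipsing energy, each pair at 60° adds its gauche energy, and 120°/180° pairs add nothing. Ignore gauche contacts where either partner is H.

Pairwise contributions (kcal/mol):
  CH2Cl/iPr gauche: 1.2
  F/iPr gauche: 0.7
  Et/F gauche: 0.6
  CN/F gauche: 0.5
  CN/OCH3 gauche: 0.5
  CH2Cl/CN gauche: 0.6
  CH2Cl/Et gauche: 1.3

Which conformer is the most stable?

A (staggered): CN–CH2Cl gauche, CN–F gauche, Et–F gauche, iPr–CH2Cl gauche; 0.6 + 0.5 + 0.6 + 1.2 = 2.9 kcal/mol.
B (staggered): CN–CH2Cl gauche, Et–CH2Cl gauche, Et–F gauche, iPr–F gauche; 0.6 + 1.3 + 0.6 + 0.7 = 3.2 kcal/mol.
A has the lowest total (2.9 kcal/mol).

A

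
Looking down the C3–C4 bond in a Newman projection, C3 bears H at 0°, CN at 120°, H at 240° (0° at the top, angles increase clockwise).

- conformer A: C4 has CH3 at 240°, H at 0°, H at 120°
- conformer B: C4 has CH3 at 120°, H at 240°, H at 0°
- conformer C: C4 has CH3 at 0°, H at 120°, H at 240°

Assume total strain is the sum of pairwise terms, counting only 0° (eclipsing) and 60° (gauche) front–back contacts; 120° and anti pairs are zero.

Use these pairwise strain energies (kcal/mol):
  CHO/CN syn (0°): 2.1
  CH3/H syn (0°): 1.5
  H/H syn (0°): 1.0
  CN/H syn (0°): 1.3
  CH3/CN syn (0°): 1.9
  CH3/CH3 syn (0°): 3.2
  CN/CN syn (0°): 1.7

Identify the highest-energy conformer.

B

A is eclipsed. H at 0° is eclipsed with H at 0° (1.0); CN at 120° is eclipsed with H at 120° (1.3); H at 240° is eclipsed with CH3 at 240° (1.5). Total 3.8 kcal/mol.
B is eclipsed. H at 0° is eclipsed with H at 0° (1.0); CN at 120° is eclipsed with CH3 at 120° (1.9); H at 240° is eclipsed with H at 240° (1.0). Total 3.9 kcal/mol.
C is eclipsed. H at 0° is eclipsed with CH3 at 0° (1.5); CN at 120° is eclipsed with H at 120° (1.3); H at 240° is eclipsed with H at 240° (1.0). Total 3.8 kcal/mol.
B has the highest total (3.9 kcal/mol).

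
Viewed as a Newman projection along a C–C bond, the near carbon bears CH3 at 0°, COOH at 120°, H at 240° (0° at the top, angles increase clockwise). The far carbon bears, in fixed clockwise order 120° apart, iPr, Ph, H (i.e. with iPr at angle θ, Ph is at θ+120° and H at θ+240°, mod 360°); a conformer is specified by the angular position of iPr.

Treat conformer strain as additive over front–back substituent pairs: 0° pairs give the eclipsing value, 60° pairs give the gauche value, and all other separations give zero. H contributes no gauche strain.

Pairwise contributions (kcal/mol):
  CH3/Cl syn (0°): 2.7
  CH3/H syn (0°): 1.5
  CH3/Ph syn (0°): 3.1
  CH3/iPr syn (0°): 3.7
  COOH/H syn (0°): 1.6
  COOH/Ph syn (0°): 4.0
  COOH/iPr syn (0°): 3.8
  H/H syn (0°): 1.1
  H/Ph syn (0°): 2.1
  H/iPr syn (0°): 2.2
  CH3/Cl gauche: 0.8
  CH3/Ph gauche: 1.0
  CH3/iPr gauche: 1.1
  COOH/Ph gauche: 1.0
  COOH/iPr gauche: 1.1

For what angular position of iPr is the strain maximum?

iPr at 0° is eclipsed. CH3 at 0° is eclipsed with iPr at 0° (3.7); COOH at 120° is eclipsed with Ph at 120° (4.0); H at 240° is eclipsed with H at 240° (1.1). Total 8.8 kcal/mol.
iPr at 60° is staggered. CH3 at 0° is gauche with iPr at 60° (1.1); COOH at 120° is gauche with iPr at 60° (1.1); COOH at 120° is gauche with Ph at 180° (1.0). Total 3.2 kcal/mol.
iPr at 120° is eclipsed. CH3 at 0° is eclipsed with H at 0° (1.5); COOH at 120° is eclipsed with iPr at 120° (3.8); H at 240° is eclipsed with Ph at 240° (2.1). Total 7.4 kcal/mol.
iPr at 180° is staggered. CH3 at 0° is gauche with Ph at 300° (1.0); COOH at 120° is gauche with iPr at 180° (1.1). Total 2.1 kcal/mol.
iPr at 240° is eclipsed. CH3 at 0° is eclipsed with Ph at 0° (3.1); COOH at 120° is eclipsed with H at 120° (1.6); H at 240° is eclipsed with iPr at 240° (2.2). Total 6.9 kcal/mol.
iPr at 300° is staggered. CH3 at 0° is gauche with iPr at 300° (1.1); CH3 at 0° is gauche with Ph at 60° (1.0); COOH at 120° is gauche with Ph at 60° (1.0). Total 3.1 kcal/mol.
The maximum (8.8 kcal/mol) occurs with iPr at 0°.

0°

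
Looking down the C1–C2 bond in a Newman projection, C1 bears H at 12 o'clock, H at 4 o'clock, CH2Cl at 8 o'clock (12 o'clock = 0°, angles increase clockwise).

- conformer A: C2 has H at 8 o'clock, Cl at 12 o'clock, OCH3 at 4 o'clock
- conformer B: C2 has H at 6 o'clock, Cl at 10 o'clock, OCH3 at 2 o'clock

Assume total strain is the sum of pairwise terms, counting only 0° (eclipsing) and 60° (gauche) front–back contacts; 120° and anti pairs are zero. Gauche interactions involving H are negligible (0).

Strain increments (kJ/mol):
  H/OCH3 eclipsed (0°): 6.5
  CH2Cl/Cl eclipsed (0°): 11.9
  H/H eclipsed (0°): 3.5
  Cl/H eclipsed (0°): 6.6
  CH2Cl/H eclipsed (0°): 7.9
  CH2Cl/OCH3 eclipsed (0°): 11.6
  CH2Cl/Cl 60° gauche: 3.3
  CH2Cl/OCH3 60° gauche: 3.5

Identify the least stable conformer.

A (eclipsed): H(0°)/Cl(0°) eclipsed 6.6; H(120°)/OCH3(120°) eclipsed 6.5; CH2Cl(240°)/H(240°) eclipsed 7.9 → 21.0 kJ/mol.
B (staggered): CH2Cl(240°)/Cl(300°) gauche 3.3 → 3.3 kJ/mol.
A has the highest total (21.0 kJ/mol).

A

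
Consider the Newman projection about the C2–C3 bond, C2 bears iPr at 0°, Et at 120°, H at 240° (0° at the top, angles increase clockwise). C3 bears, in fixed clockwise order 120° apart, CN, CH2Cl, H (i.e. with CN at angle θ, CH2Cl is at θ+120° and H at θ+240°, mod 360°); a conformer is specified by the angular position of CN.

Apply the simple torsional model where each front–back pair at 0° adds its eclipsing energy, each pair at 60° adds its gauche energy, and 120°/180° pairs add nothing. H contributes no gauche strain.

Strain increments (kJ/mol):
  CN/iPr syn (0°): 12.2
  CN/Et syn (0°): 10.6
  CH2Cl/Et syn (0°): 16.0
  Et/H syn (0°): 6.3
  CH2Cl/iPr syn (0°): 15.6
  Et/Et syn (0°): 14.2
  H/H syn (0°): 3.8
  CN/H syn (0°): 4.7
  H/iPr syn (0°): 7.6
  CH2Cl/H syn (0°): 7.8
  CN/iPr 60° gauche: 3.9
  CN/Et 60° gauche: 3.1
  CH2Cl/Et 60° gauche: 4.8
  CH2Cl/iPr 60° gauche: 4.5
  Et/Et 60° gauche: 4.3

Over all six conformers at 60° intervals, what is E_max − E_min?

CN at 0° (eclipsed): iPr–CN eclipsed, Et–CH2Cl eclipsed, H–H eclipsed; 12.2 + 16.0 + 3.8 = 32.0 kJ/mol.
CN at 60° (staggered): iPr–CN gauche, Et–CN gauche, Et–CH2Cl gauche; 3.9 + 3.1 + 4.8 = 11.8 kJ/mol.
CN at 120° (eclipsed): iPr–H eclipsed, Et–CN eclipsed, H–CH2Cl eclipsed; 7.6 + 10.6 + 7.8 = 26.0 kJ/mol.
CN at 180° (staggered): iPr–CH2Cl gauche, Et–CN gauche; 4.5 + 3.1 = 7.6 kJ/mol.
CN at 240° (eclipsed): iPr–CH2Cl eclipsed, Et–H eclipsed, H–CN eclipsed; 15.6 + 6.3 + 4.7 = 26.6 kJ/mol.
CN at 300° (staggered): iPr–CN gauche, iPr–CH2Cl gauche, Et–CH2Cl gauche; 3.9 + 4.5 + 4.8 = 13.2 kJ/mol.
Max at 0° (32.0 kJ/mol), min at 180° (7.6 kJ/mol); barrier = 24.4 kJ/mol.

24.4 kJ/mol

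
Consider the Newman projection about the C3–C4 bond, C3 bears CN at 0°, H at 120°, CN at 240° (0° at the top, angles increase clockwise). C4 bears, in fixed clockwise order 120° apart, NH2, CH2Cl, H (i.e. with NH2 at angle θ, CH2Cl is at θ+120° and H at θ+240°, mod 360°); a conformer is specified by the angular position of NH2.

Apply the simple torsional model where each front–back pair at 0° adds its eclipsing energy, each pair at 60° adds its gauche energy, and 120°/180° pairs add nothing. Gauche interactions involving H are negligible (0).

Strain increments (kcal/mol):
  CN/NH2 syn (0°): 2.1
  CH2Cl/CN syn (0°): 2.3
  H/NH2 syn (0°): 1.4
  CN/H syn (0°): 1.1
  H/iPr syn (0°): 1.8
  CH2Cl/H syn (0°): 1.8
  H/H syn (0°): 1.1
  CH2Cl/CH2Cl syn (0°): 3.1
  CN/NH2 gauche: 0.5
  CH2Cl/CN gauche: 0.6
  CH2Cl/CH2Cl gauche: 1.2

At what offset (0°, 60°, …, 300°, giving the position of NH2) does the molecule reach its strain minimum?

60°

NH2 at 0° (eclipsed): CN(0°)/NH2(0°) eclipsed 2.1; H(120°)/CH2Cl(120°) eclipsed 1.8; CN(240°)/H(240°) eclipsed 1.1 → 5.0 kcal/mol.
NH2 at 60° (staggered): CN(0°)/NH2(60°) gauche 0.5; CN(240°)/CH2Cl(180°) gauche 0.6 → 1.1 kcal/mol.
NH2 at 120° (eclipsed): CN(0°)/H(0°) eclipsed 1.1; H(120°)/NH2(120°) eclipsed 1.4; CN(240°)/CH2Cl(240°) eclipsed 2.3 → 4.8 kcal/mol.
NH2 at 180° (staggered): CN(0°)/CH2Cl(300°) gauche 0.6; CN(240°)/NH2(180°) gauche 0.5; CN(240°)/CH2Cl(300°) gauche 0.6 → 1.7 kcal/mol.
NH2 at 240° (eclipsed): CN(0°)/CH2Cl(0°) eclipsed 2.3; H(120°)/H(120°) eclipsed 1.1; CN(240°)/NH2(240°) eclipsed 2.1 → 5.5 kcal/mol.
NH2 at 300° (staggered): CN(0°)/NH2(300°) gauche 0.5; CN(0°)/CH2Cl(60°) gauche 0.6; CN(240°)/NH2(300°) gauche 0.5 → 1.6 kcal/mol.
The minimum (1.1 kcal/mol) occurs with NH2 at 60°.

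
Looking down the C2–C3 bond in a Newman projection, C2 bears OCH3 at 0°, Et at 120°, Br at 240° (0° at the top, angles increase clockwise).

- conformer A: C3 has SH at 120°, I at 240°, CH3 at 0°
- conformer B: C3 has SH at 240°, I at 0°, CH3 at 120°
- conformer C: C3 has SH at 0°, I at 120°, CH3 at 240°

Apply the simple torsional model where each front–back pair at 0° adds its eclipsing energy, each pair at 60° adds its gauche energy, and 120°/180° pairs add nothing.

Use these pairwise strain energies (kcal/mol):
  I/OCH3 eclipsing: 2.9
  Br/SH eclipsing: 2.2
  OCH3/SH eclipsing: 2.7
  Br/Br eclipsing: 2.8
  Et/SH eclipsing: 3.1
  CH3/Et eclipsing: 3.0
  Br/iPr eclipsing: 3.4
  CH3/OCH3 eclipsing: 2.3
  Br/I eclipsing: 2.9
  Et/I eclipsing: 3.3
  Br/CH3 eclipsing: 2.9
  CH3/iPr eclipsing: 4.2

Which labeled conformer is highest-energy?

A (eclipsed): OCH3(0°)/CH3(0°) eclipsed 2.3; Et(120°)/SH(120°) eclipsed 3.1; Br(240°)/I(240°) eclipsed 2.9 → 8.3 kcal/mol.
B (eclipsed): OCH3(0°)/I(0°) eclipsed 2.9; Et(120°)/CH3(120°) eclipsed 3.0; Br(240°)/SH(240°) eclipsed 2.2 → 8.1 kcal/mol.
C (eclipsed): OCH3(0°)/SH(0°) eclipsed 2.7; Et(120°)/I(120°) eclipsed 3.3; Br(240°)/CH3(240°) eclipsed 2.9 → 8.9 kcal/mol.
C has the highest total (8.9 kcal/mol).

C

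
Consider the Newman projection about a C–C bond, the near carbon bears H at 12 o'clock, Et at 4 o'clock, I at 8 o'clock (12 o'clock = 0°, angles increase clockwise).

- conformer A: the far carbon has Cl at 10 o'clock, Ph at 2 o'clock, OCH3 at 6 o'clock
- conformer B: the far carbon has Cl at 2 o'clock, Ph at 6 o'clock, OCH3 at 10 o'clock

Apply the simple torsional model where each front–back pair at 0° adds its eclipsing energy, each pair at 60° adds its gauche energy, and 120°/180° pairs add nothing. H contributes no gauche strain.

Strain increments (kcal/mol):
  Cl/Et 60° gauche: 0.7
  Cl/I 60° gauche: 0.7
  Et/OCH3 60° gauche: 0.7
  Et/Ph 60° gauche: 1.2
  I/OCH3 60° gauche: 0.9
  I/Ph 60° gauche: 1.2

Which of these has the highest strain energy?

B

A (staggered): Et(120°)/Ph(60°) gauche 1.2; Et(120°)/OCH3(180°) gauche 0.7; I(240°)/Cl(300°) gauche 0.7; I(240°)/OCH3(180°) gauche 0.9 → 3.5 kcal/mol.
B (staggered): Et(120°)/Cl(60°) gauche 0.7; Et(120°)/Ph(180°) gauche 1.2; I(240°)/Ph(180°) gauche 1.2; I(240°)/OCH3(300°) gauche 0.9 → 4.0 kcal/mol.
B has the highest total (4.0 kcal/mol).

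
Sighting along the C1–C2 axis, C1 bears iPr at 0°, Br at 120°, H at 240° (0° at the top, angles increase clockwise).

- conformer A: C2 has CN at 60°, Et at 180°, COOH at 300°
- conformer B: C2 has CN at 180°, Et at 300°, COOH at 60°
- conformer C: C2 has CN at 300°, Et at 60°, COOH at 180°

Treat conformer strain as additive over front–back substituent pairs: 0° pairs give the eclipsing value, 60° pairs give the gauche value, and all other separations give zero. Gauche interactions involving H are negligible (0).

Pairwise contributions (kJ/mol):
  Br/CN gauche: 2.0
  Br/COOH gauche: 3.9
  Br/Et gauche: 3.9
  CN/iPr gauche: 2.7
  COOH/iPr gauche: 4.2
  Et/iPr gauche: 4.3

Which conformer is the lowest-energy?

A

A (staggered): iPr–CN gauche, iPr–COOH gauche, Br–CN gauche, Br–Et gauche; 2.7 + 4.2 + 2.0 + 3.9 = 12.8 kJ/mol.
B (staggered): iPr–Et gauche, iPr–COOH gauche, Br–CN gauche, Br–COOH gauche; 4.3 + 4.2 + 2.0 + 3.9 = 14.4 kJ/mol.
C (staggered): iPr–CN gauche, iPr–Et gauche, Br–Et gauche, Br–COOH gauche; 2.7 + 4.3 + 3.9 + 3.9 = 14.8 kJ/mol.
A has the lowest total (12.8 kJ/mol).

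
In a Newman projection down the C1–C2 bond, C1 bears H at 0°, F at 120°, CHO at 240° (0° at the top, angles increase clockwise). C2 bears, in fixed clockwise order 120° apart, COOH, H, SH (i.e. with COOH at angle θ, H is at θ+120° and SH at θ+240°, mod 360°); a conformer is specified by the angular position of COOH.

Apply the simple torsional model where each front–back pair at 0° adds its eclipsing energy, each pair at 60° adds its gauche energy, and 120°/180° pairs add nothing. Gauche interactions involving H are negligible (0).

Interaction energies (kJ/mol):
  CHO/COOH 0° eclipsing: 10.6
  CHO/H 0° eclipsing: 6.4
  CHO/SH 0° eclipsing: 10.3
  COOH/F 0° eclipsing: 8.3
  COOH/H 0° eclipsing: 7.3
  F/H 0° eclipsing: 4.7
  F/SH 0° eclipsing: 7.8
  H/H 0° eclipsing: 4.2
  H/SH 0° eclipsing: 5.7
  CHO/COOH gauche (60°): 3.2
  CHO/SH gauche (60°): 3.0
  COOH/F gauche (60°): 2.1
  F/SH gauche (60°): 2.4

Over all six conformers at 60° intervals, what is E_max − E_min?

17.5 kJ/mol

COOH at 0° (eclipsed): H(0°)/COOH(0°) eclipsed 7.3; F(120°)/H(120°) eclipsed 4.7; CHO(240°)/SH(240°) eclipsed 10.3 → 22.3 kJ/mol.
COOH at 60° (staggered): F(120°)/COOH(60°) gauche 2.1; CHO(240°)/SH(300°) gauche 3.0 → 5.1 kJ/mol.
COOH at 120° (eclipsed): H(0°)/SH(0°) eclipsed 5.7; F(120°)/COOH(120°) eclipsed 8.3; CHO(240°)/H(240°) eclipsed 6.4 → 20.4 kJ/mol.
COOH at 180° (staggered): F(120°)/COOH(180°) gauche 2.1; F(120°)/SH(60°) gauche 2.4; CHO(240°)/COOH(180°) gauche 3.2 → 7.7 kJ/mol.
COOH at 240° (eclipsed): H(0°)/H(0°) eclipsed 4.2; F(120°)/SH(120°) eclipsed 7.8; CHO(240°)/COOH(240°) eclipsed 10.6 → 22.6 kJ/mol.
COOH at 300° (staggered): F(120°)/SH(180°) gauche 2.4; CHO(240°)/COOH(300°) gauche 3.2; CHO(240°)/SH(180°) gauche 3.0 → 8.6 kJ/mol.
Max at 240° (22.6 kJ/mol), min at 60° (5.1 kJ/mol); barrier = 17.5 kJ/mol.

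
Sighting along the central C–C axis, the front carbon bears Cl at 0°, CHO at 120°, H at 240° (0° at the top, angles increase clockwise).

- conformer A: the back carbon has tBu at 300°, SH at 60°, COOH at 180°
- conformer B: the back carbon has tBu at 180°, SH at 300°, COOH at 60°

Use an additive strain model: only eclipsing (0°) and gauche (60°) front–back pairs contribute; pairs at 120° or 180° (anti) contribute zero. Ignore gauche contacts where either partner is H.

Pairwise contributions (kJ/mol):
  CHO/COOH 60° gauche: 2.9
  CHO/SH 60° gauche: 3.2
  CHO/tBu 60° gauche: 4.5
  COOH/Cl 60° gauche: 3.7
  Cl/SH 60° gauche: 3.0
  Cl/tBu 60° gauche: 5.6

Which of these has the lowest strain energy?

A (staggered): Cl(0°)/tBu(300°) gauche 5.6; Cl(0°)/SH(60°) gauche 3.0; CHO(120°)/SH(60°) gauche 3.2; CHO(120°)/COOH(180°) gauche 2.9 → 14.7 kJ/mol.
B (staggered): Cl(0°)/SH(300°) gauche 3.0; Cl(0°)/COOH(60°) gauche 3.7; CHO(120°)/tBu(180°) gauche 4.5; CHO(120°)/COOH(60°) gauche 2.9 → 14.1 kJ/mol.
B has the lowest total (14.1 kJ/mol).

B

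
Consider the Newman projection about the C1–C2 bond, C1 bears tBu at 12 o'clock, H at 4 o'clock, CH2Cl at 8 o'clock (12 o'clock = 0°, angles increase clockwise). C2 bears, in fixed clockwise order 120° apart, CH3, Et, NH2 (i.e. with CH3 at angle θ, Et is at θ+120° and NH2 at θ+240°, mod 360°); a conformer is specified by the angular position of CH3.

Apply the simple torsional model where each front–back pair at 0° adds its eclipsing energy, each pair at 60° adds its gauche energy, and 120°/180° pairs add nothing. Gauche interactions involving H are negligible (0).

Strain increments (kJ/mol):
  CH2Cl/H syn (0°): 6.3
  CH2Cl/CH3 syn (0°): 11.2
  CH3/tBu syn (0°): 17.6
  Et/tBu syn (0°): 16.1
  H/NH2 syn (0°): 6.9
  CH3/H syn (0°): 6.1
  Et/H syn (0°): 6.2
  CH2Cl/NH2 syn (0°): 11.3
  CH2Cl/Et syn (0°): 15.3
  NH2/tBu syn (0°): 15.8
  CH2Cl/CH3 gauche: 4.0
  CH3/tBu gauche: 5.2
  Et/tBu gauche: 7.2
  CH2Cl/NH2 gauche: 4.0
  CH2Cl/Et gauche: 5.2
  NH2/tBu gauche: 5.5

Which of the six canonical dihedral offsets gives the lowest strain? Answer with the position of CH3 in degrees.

CH3 at 0° (eclipsed): tBu(0°)/CH3(0°) eclipsed 17.6; H(120°)/Et(120°) eclipsed 6.2; CH2Cl(240°)/NH2(240°) eclipsed 11.3 → 35.1 kJ/mol.
CH3 at 60° (staggered): tBu(0°)/CH3(60°) gauche 5.2; tBu(0°)/NH2(300°) gauche 5.5; CH2Cl(240°)/Et(180°) gauche 5.2; CH2Cl(240°)/NH2(300°) gauche 4.0 → 19.9 kJ/mol.
CH3 at 120° (eclipsed): tBu(0°)/NH2(0°) eclipsed 15.8; H(120°)/CH3(120°) eclipsed 6.1; CH2Cl(240°)/Et(240°) eclipsed 15.3 → 37.2 kJ/mol.
CH3 at 180° (staggered): tBu(0°)/Et(300°) gauche 7.2; tBu(0°)/NH2(60°) gauche 5.5; CH2Cl(240°)/CH3(180°) gauche 4.0; CH2Cl(240°)/Et(300°) gauche 5.2 → 21.9 kJ/mol.
CH3 at 240° (eclipsed): tBu(0°)/Et(0°) eclipsed 16.1; H(120°)/NH2(120°) eclipsed 6.9; CH2Cl(240°)/CH3(240°) eclipsed 11.2 → 34.2 kJ/mol.
CH3 at 300° (staggered): tBu(0°)/CH3(300°) gauche 5.2; tBu(0°)/Et(60°) gauche 7.2; CH2Cl(240°)/CH3(300°) gauche 4.0; CH2Cl(240°)/NH2(180°) gauche 4.0 → 20.4 kJ/mol.
The minimum (19.9 kJ/mol) occurs with CH3 at 60°.

60°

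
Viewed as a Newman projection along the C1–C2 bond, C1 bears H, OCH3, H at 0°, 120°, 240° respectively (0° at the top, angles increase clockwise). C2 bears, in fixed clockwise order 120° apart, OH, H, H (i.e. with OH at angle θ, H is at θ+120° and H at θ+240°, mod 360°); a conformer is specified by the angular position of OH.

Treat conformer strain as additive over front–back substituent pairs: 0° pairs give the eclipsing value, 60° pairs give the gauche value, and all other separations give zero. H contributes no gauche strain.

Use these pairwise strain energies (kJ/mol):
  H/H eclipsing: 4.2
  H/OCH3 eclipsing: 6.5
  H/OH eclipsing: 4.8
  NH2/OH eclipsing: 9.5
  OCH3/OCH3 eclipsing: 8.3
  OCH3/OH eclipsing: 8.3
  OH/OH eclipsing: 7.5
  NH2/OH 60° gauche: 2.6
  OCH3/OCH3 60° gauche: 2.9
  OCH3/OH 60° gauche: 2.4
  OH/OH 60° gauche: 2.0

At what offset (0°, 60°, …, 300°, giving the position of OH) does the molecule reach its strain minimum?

300°

OH at 0° (eclipsed): H(0°)/OH(0°) eclipsed 4.8; OCH3(120°)/H(120°) eclipsed 6.5; H(240°)/H(240°) eclipsed 4.2 → 15.5 kJ/mol.
OH at 60° (staggered): OCH3(120°)/OH(60°) gauche 2.4 → 2.4 kJ/mol.
OH at 120° (eclipsed): H(0°)/H(0°) eclipsed 4.2; OCH3(120°)/OH(120°) eclipsed 8.3; H(240°)/H(240°) eclipsed 4.2 → 16.7 kJ/mol.
OH at 180° (staggered): OCH3(120°)/OH(180°) gauche 2.4 → 2.4 kJ/mol.
OH at 240° (eclipsed): H(0°)/H(0°) eclipsed 4.2; OCH3(120°)/H(120°) eclipsed 6.5; H(240°)/OH(240°) eclipsed 4.8 → 15.5 kJ/mol.
OH at 300° (staggered): no non-H gauche contacts → 0.0 kJ/mol.
The minimum (0.0 kJ/mol) occurs with OH at 300°.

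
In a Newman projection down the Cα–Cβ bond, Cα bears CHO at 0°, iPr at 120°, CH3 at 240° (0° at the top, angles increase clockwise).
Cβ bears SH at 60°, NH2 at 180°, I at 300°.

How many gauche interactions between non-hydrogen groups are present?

6

Non-H gauche pairs: CHO(0°)/SH(60°); CHO(0°)/I(300°); iPr(120°)/SH(60°); iPr(120°)/NH2(180°); CH3(240°)/NH2(180°); CH3(240°)/I(300°) — 6 interactions.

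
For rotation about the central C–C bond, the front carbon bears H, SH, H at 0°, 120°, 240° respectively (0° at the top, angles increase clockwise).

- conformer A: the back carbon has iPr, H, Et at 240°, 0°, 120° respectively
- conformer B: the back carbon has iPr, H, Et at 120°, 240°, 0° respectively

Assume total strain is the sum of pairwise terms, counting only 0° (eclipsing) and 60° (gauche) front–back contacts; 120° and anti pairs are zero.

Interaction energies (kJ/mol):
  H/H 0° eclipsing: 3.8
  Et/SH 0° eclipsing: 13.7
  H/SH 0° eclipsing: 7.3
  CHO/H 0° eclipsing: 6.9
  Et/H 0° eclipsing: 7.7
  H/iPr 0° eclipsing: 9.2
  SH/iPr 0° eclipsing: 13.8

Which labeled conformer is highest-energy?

A is eclipsed. H at 0° is eclipsed with H at 0° (3.8); SH at 120° is eclipsed with Et at 120° (13.7); H at 240° is eclipsed with iPr at 240° (9.2). Total 26.7 kJ/mol.
B is eclipsed. H at 0° is eclipsed with Et at 0° (7.7); SH at 120° is eclipsed with iPr at 120° (13.8); H at 240° is eclipsed with H at 240° (3.8). Total 25.3 kJ/mol.
A has the highest total (26.7 kJ/mol).

A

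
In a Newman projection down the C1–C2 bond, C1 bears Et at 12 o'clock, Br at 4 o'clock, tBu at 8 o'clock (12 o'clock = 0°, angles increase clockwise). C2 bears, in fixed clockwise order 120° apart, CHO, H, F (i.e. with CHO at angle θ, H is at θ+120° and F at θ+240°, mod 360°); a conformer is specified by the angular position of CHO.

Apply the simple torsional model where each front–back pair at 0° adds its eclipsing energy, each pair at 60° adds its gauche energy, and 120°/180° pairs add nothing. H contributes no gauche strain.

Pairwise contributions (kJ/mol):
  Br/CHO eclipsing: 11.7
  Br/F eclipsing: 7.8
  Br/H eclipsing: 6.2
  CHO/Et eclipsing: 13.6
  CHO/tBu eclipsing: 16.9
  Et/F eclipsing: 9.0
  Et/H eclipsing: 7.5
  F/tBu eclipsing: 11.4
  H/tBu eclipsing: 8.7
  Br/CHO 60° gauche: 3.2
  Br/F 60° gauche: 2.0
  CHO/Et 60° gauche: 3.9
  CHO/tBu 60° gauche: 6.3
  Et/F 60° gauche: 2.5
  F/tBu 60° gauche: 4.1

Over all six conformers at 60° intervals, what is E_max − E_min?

18.5 kJ/mol

CHO at 0° (eclipsed): Et–CHO eclipsed, Br–H eclipsed, tBu–F eclipsed; 13.6 + 6.2 + 11.4 = 31.2 kJ/mol.
CHO at 60° (staggered): Et–CHO gauche, Et–F gauche, Br–CHO gauche, tBu–F gauche; 3.9 + 2.5 + 3.2 + 4.1 = 13.7 kJ/mol.
CHO at 120° (eclipsed): Et–F eclipsed, Br–CHO eclipsed, tBu–H eclipsed; 9.0 + 11.7 + 8.7 = 29.4 kJ/mol.
CHO at 180° (staggered): Et–F gauche, Br–CHO gauche, Br–F gauche, tBu–CHO gauche; 2.5 + 3.2 + 2.0 + 6.3 = 14.0 kJ/mol.
CHO at 240° (eclipsed): Et–H eclipsed, Br–F eclipsed, tBu–CHO eclipsed; 7.5 + 7.8 + 16.9 = 32.2 kJ/mol.
CHO at 300° (staggered): Et–CHO gauche, Br–F gauche, tBu–CHO gauche, tBu–F gauche; 3.9 + 2.0 + 6.3 + 4.1 = 16.3 kJ/mol.
Max at 240° (32.2 kJ/mol), min at 60° (13.7 kJ/mol); barrier = 18.5 kJ/mol.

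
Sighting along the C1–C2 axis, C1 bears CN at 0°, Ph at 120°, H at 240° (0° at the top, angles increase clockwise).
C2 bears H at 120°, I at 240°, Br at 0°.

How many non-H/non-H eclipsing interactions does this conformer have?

Non-H eclipsing pairs: CN(0°)/Br(0°) — 1 interaction.

1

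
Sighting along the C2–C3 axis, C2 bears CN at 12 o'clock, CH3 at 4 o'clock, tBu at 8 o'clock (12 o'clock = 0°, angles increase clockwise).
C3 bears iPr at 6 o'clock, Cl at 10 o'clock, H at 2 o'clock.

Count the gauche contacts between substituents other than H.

Non-H gauche pairs: CN(0°)/Cl(300°); CH3(120°)/iPr(180°); tBu(240°)/iPr(180°); tBu(240°)/Cl(300°) — 4 interactions.

4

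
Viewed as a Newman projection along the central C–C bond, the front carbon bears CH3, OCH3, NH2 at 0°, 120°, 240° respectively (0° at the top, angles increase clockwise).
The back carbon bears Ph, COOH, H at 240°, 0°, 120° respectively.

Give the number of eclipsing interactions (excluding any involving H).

Non-H eclipsing pairs: CH3(0°)/COOH(0°); NH2(240°)/Ph(240°) — 2 interactions.

2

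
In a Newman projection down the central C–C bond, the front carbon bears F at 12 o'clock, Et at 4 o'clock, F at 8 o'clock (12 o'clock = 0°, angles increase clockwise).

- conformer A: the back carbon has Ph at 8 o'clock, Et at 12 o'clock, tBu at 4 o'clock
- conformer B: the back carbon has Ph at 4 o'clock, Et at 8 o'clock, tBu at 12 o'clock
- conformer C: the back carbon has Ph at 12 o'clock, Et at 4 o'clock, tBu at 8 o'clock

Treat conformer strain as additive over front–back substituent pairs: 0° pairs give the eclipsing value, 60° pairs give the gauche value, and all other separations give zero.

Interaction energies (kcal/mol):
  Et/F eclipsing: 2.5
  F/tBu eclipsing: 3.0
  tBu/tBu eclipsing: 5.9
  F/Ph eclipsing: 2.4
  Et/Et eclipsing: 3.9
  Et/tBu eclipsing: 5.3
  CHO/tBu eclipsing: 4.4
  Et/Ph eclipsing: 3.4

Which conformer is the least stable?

A (eclipsed): F–Et eclipsed, Et–tBu eclipsed, F–Ph eclipsed; 2.5 + 5.3 + 2.4 = 10.2 kcal/mol.
B (eclipsed): F–tBu eclipsed, Et–Ph eclipsed, F–Et eclipsed; 3.0 + 3.4 + 2.5 = 8.9 kcal/mol.
C (eclipsed): F–Ph eclipsed, Et–Et eclipsed, F–tBu eclipsed; 2.4 + 3.9 + 3.0 = 9.3 kcal/mol.
A has the highest total (10.2 kcal/mol).

A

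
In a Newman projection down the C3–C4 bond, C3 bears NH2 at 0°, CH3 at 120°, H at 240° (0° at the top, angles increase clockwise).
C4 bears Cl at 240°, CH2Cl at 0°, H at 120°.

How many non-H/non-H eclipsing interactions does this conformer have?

Non-H eclipsing pairs: NH2(0°)/CH2Cl(0°) — 1 interaction.

1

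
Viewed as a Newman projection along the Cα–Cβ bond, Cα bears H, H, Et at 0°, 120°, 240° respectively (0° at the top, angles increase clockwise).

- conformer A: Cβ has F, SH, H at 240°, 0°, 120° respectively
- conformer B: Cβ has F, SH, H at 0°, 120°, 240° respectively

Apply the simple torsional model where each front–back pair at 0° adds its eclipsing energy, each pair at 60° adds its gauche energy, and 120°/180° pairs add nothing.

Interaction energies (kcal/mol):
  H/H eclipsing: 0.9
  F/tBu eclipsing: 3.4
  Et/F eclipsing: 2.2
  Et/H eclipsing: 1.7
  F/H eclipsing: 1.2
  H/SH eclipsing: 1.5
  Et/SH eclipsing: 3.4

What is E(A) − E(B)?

+0.2 kcal/mol

A (eclipsed): H(0°)/SH(0°) eclipsed 1.5; H(120°)/H(120°) eclipsed 0.9; Et(240°)/F(240°) eclipsed 2.2 → 4.6 kcal/mol.
B (eclipsed): H(0°)/F(0°) eclipsed 1.2; H(120°)/SH(120°) eclipsed 1.5; Et(240°)/H(240°) eclipsed 1.7 → 4.4 kcal/mol.
E(A) − E(B) = 4.6 − 4.4 = +0.2 kcal/mol.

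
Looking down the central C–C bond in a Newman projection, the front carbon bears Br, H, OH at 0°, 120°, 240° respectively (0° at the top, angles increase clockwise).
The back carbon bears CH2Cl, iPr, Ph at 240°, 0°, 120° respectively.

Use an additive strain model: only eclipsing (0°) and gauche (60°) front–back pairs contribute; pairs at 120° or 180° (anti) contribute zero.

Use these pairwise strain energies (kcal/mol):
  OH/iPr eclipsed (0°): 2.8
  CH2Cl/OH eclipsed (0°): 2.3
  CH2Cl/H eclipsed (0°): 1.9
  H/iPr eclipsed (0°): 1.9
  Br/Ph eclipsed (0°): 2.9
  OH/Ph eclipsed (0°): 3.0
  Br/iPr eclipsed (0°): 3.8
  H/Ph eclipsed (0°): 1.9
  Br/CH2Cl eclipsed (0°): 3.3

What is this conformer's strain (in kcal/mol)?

8.0 kcal/mol

This conformer (eclipsed): Br(0°)/iPr(0°) eclipsed 3.8; H(120°)/Ph(120°) eclipsed 1.9; OH(240°)/CH2Cl(240°) eclipsed 2.3 → 8.0 kcal/mol.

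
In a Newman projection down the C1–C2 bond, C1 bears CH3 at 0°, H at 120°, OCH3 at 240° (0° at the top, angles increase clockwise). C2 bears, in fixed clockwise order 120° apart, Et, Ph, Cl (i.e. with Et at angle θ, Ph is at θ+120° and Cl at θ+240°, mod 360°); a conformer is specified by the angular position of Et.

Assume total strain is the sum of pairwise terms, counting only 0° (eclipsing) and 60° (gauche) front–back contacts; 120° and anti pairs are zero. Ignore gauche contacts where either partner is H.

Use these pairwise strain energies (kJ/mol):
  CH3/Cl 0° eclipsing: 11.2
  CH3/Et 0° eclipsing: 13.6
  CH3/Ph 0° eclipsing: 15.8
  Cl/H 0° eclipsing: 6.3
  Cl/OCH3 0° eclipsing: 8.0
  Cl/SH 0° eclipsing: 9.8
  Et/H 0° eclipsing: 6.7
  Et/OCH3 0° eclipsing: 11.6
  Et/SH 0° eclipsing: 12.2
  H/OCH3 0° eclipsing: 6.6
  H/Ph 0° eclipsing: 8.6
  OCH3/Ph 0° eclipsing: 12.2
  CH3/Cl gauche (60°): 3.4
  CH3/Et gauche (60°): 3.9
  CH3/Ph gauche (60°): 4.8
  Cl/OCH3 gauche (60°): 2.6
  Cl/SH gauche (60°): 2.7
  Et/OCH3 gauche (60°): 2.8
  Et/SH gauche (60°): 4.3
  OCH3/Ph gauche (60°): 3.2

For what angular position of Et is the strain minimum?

60°

Et at 0° (eclipsed): CH3–Et eclipsed, H–Ph eclipsed, OCH3–Cl eclipsed; 13.6 + 8.6 + 8.0 = 30.2 kJ/mol.
Et at 60° (staggered): CH3–Et gauche, CH3–Cl gauche, OCH3–Ph gauche, OCH3–Cl gauche; 3.9 + 3.4 + 3.2 + 2.6 = 13.1 kJ/mol.
Et at 120° (eclipsed): CH3–Cl eclipsed, H–Et eclipsed, OCH3–Ph eclipsed; 11.2 + 6.7 + 12.2 = 30.1 kJ/mol.
Et at 180° (staggered): CH3–Ph gauche, CH3–Cl gauche, OCH3–Et gauche, OCH3–Ph gauche; 4.8 + 3.4 + 2.8 + 3.2 = 14.2 kJ/mol.
Et at 240° (eclipsed): CH3–Ph eclipsed, H–Cl eclipsed, OCH3–Et eclipsed; 15.8 + 6.3 + 11.6 = 33.7 kJ/mol.
Et at 300° (staggered): CH3–Et gauche, CH3–Ph gauche, OCH3–Et gauche, OCH3–Cl gauche; 3.9 + 4.8 + 2.8 + 2.6 = 14.1 kJ/mol.
The minimum (13.1 kJ/mol) occurs with Et at 60°.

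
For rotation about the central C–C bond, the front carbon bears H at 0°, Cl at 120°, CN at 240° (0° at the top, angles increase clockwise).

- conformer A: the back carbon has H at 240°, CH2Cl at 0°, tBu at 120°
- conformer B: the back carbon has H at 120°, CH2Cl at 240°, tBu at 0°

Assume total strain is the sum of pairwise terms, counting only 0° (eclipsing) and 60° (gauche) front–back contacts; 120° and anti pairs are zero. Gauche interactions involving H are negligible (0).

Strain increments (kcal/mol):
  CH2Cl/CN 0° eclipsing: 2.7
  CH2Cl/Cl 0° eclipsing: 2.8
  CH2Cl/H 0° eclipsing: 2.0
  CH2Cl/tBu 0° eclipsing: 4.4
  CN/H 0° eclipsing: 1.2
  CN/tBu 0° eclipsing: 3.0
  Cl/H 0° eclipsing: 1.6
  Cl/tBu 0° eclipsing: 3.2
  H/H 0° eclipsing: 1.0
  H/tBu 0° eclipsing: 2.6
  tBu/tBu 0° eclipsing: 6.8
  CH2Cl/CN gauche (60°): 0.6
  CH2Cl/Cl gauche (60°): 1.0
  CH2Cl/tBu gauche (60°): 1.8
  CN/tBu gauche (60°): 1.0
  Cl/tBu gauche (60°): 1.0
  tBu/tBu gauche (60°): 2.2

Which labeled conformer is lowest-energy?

A

A (eclipsed): H(0°)/CH2Cl(0°) eclipsed 2.0; Cl(120°)/tBu(120°) eclipsed 3.2; CN(240°)/H(240°) eclipsed 1.2 → 6.4 kcal/mol.
B (eclipsed): H(0°)/tBu(0°) eclipsed 2.6; Cl(120°)/H(120°) eclipsed 1.6; CN(240°)/CH2Cl(240°) eclipsed 2.7 → 6.9 kcal/mol.
A has the lowest total (6.4 kcal/mol).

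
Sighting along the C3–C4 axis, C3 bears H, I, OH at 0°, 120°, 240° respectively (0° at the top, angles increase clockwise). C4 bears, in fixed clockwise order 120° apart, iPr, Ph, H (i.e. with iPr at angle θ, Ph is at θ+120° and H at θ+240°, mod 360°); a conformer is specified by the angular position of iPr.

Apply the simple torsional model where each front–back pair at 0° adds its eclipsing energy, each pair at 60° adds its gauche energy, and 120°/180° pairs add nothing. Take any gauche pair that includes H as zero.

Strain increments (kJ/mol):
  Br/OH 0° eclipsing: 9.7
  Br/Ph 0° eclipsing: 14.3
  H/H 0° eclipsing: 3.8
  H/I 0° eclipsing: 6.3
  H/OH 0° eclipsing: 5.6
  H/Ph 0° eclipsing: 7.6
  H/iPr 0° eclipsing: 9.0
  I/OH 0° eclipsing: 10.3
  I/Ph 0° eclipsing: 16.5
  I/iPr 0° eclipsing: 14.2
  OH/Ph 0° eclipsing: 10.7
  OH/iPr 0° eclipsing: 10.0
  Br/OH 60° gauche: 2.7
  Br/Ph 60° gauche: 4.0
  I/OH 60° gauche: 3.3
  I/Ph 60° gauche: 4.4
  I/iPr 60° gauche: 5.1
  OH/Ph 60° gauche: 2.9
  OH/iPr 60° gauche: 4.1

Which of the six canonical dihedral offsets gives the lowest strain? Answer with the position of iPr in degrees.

300°

iPr at 0° (eclipsed): H–iPr eclipsed, I–Ph eclipsed, OH–H eclipsed; 9.0 + 16.5 + 5.6 = 31.1 kJ/mol.
iPr at 60° (staggered): I–iPr gauche, I–Ph gauche, OH–Ph gauche; 5.1 + 4.4 + 2.9 = 12.4 kJ/mol.
iPr at 120° (eclipsed): H–H eclipsed, I–iPr eclipsed, OH–Ph eclipsed; 3.8 + 14.2 + 10.7 = 28.7 kJ/mol.
iPr at 180° (staggered): I–iPr gauche, OH–iPr gauche, OH–Ph gauche; 5.1 + 4.1 + 2.9 = 12.1 kJ/mol.
iPr at 240° (eclipsed): H–Ph eclipsed, I–H eclipsed, OH–iPr eclipsed; 7.6 + 6.3 + 10.0 = 23.9 kJ/mol.
iPr at 300° (staggered): I–Ph gauche, OH–iPr gauche; 4.4 + 4.1 = 8.5 kJ/mol.
The minimum (8.5 kJ/mol) occurs with iPr at 300°.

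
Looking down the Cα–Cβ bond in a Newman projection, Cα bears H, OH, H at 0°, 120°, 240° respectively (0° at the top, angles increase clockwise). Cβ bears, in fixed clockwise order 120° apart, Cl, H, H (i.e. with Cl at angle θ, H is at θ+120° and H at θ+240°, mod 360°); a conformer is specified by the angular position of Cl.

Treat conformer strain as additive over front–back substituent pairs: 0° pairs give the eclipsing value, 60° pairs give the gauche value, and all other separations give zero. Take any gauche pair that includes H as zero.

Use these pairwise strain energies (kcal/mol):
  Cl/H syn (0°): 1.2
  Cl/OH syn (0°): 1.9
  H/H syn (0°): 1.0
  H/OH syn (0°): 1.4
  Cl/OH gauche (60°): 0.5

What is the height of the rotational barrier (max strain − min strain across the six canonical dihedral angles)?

Cl at 0° is eclipsed. H at 0° is eclipsed with Cl at 0° (1.2); OH at 120° is eclipsed with H at 120° (1.4); H at 240° is eclipsed with H at 240° (1.0). Total 3.6 kcal/mol.
Cl at 60° is staggered. OH at 120° is gauche with Cl at 60° (0.5). Total 0.5 kcal/mol.
Cl at 120° is eclipsed. H at 0° is eclipsed with H at 0° (1.0); OH at 120° is eclipsed with Cl at 120° (1.9); H at 240° is eclipsed with H at 240° (1.0). Total 3.9 kcal/mol.
Cl at 180° is staggered. OH at 120° is gauche with Cl at 180° (0.5). Total 0.5 kcal/mol.
Cl at 240° is eclipsed. H at 0° is eclipsed with H at 0° (1.0); OH at 120° is eclipsed with H at 120° (1.4); H at 240° is eclipsed with Cl at 240° (1.2). Total 3.6 kcal/mol.
Cl at 300° (staggered): no non-H gauche contacts → 0.0 kcal/mol.
Max at 120° (3.9 kcal/mol), min at 300° (0.0 kcal/mol); barrier = 3.9 kcal/mol.

3.9 kcal/mol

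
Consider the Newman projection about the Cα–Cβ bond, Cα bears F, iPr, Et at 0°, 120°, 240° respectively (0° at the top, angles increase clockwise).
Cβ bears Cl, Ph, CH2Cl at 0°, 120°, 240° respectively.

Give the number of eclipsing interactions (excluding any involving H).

Non-H eclipsing pairs: F(0°)/Cl(0°); iPr(120°)/Ph(120°); Et(240°)/CH2Cl(240°) — 3 interactions.

3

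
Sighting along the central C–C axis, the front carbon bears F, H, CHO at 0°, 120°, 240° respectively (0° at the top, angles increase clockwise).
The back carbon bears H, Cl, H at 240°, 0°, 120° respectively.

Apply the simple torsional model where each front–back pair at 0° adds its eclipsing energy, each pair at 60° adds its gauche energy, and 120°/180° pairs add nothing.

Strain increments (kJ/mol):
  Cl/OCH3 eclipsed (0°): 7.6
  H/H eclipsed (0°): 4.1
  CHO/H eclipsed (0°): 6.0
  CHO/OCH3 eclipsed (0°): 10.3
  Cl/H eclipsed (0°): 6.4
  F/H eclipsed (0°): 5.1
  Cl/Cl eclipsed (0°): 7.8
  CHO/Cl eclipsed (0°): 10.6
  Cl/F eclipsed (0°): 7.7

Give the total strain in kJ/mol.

This conformer (eclipsed): F–Cl eclipsed, H–H eclipsed, CHO–H eclipsed; 7.7 + 4.1 + 6.0 = 17.8 kJ/mol.

17.8 kJ/mol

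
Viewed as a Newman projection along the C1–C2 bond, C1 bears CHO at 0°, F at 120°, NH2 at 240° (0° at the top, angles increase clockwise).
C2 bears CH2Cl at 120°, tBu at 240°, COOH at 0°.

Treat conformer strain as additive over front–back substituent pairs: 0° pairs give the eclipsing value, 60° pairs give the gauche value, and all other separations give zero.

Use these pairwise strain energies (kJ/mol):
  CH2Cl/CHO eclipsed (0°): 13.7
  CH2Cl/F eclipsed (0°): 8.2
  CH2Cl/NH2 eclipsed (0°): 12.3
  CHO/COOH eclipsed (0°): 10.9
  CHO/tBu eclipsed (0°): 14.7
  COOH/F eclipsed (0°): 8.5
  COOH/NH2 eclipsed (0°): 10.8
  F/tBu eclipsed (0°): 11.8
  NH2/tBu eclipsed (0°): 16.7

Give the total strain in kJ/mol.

35.8 kJ/mol

This conformer (eclipsed): CHO–COOH eclipsed, F–CH2Cl eclipsed, NH2–tBu eclipsed; 10.9 + 8.2 + 16.7 = 35.8 kJ/mol.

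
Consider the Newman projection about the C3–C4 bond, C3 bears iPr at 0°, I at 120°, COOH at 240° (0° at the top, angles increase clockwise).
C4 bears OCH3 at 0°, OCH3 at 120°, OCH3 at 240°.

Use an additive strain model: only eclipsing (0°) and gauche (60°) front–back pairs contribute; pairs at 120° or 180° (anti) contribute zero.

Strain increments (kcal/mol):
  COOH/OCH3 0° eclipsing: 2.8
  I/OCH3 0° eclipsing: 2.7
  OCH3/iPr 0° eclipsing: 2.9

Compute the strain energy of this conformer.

8.4 kcal/mol

This conformer (eclipsed): iPr(0°)/OCH3(0°) eclipsed 2.9; I(120°)/OCH3(120°) eclipsed 2.7; COOH(240°)/OCH3(240°) eclipsed 2.8 → 8.4 kcal/mol.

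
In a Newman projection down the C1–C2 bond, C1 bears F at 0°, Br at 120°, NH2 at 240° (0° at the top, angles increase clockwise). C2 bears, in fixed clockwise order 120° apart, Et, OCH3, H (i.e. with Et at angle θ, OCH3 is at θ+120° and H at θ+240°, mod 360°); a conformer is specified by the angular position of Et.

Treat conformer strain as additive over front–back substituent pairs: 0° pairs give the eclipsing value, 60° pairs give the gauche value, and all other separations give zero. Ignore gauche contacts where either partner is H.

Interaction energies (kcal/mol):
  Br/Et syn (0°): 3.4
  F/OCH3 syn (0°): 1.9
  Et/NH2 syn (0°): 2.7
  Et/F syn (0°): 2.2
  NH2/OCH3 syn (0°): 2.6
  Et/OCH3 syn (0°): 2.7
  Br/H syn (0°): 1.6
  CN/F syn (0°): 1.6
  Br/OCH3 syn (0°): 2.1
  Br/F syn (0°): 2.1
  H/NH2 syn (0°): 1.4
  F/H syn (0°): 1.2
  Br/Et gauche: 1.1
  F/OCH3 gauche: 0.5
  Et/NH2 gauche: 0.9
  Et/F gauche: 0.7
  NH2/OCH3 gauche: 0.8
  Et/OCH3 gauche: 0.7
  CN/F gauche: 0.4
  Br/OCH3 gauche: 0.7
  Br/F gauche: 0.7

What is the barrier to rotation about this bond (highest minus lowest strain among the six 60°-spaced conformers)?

Et at 0° (eclipsed): F(0°)/Et(0°) eclipsed 2.2; Br(120°)/OCH3(120°) eclipsed 2.1; NH2(240°)/H(240°) eclipsed 1.4 → 5.7 kcal/mol.
Et at 60° (staggered): F(0°)/Et(60°) gauche 0.7; Br(120°)/Et(60°) gauche 1.1; Br(120°)/OCH3(180°) gauche 0.7; NH2(240°)/OCH3(180°) gauche 0.8 → 3.3 kcal/mol.
Et at 120° (eclipsed): F(0°)/H(0°) eclipsed 1.2; Br(120°)/Et(120°) eclipsed 3.4; NH2(240°)/OCH3(240°) eclipsed 2.6 → 7.2 kcal/mol.
Et at 180° (staggered): F(0°)/OCH3(300°) gauche 0.5; Br(120°)/Et(180°) gauche 1.1; NH2(240°)/Et(180°) gauche 0.9; NH2(240°)/OCH3(300°) gauche 0.8 → 3.3 kcal/mol.
Et at 240° (eclipsed): F(0°)/OCH3(0°) eclipsed 1.9; Br(120°)/H(120°) eclipsed 1.6; NH2(240°)/Et(240°) eclipsed 2.7 → 6.2 kcal/mol.
Et at 300° (staggered): F(0°)/Et(300°) gauche 0.7; F(0°)/OCH3(60°) gauche 0.5; Br(120°)/OCH3(60°) gauche 0.7; NH2(240°)/Et(300°) gauche 0.9 → 2.8 kcal/mol.
Max at 120° (7.2 kcal/mol), min at 300° (2.8 kcal/mol); barrier = 4.4 kcal/mol.

4.4 kcal/mol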